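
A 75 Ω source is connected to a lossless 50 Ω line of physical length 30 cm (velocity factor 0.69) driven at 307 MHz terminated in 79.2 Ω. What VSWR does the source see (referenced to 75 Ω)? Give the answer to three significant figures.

λ = v/f = 0.69·c / 307 MHz = 0.674 m
βl = 2π·l/λ = 2π × 0.445 = 160°
tan(βl) = -0.361
Z_in = Z_0·(Z_L + jZ_0·tanβl)/(Z_0 + jZ_L·tanβl) = 67.5 + j20.5 Ω
Γ_s = (Z_in − Z_s)/(Z_in + Z_s) = (-7.51 + j20.5)/(142 + j20.5), |Γ_s| = 0.152
VSWR = (1 + |Γ_s|)/(1 − |Γ_s|)

VSWR ≈ 1.36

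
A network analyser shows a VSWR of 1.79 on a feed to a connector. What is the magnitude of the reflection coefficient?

|Γ| = (S − 1)/(S + 1) = (1.79 − 1)/(1.79 + 1) = 0.79/2.79

|Γ| ≈ 0.283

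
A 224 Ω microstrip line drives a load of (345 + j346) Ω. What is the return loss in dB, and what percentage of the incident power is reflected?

Γ = (121 + j346)/(569 + j346), |Γ| = 0.55
RL = −20·log₁₀(0.55) = 5.19 dB
P_refl/P_inc = |Γ|² = 0.303

RL ≈ 5.19 dB; 30.3% of incident power reflected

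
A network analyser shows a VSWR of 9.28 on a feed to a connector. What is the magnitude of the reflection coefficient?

|Γ| = (S − 1)/(S + 1) = (9.28 − 1)/(9.28 + 1) = 8.28/10.3

|Γ| ≈ 0.805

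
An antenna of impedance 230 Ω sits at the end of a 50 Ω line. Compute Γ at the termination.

Γ = 0.643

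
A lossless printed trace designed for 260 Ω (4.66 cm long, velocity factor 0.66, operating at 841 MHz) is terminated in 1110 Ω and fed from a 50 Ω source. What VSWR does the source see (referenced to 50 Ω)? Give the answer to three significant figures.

λ = v/f = 0.66·c / 841 MHz = 0.235 m
βl = 2π·l/λ = 2π × 0.198 = 71.3°
tan(βl) = 2.95
Z_in = Z_0·(Z_L + jZ_0·tanβl)/(Z_0 + jZ_L·tanβl) = 67.5 − j82.9 Ω
Γ_s = (Z_in − Z_s)/(Z_in + Z_s) = (17.5 − j82.9)/(117 − j82.9), |Γ_s| = 0.589
VSWR = (1 + |Γ_s|)/(1 − |Γ_s|)

VSWR ≈ 3.87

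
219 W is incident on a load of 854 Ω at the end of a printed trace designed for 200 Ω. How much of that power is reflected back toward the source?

Γ = (854 − 200)/(854 + 200) = 0.62
|Γ|² = 0.385
P_refl = |Γ|²·P_inc = 84.3 W, P_del = (1 − |Γ|²)·P_inc = 135 W

P_reflected ≈ 84.3 W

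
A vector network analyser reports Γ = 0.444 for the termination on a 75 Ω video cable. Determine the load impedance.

Z_L ≈ 195 Ω

Z_L = Z_0·(1 + Γ)/(1 − Γ) = 75·(1.44)/(0.556)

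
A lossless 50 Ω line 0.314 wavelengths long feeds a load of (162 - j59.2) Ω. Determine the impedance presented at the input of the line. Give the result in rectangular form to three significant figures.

Z_in ≈ 17.3 + j25.3 Ω

βl = 2π × 0.314 = 113°
tan(βl) = tan(113°) = -2.35
Z_in = Z_0·(Z_L + jZ_0·tanβl)/(Z_0 + jZ_L·tanβl)
     = 50·(162 − j177)/(-89.2 − j381)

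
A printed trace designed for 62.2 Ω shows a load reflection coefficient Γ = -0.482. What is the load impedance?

Z_L ≈ 21.7 Ω

Z_L = Z_0·(1 + Γ)/(1 − Γ) = 62.2·(0.518)/(1.48)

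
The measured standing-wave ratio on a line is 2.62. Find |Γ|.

|Γ| = (S − 1)/(S + 1) = (2.62 − 1)/(2.62 + 1) = 1.62/3.62

|Γ| ≈ 0.448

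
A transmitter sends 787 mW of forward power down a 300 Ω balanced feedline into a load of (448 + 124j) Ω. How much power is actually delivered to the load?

P_delivered ≈ 736 mW

|Γ| = |(148 + j124)/(748 + j124)| = 0.255
|Γ|² = 0.0648
P_refl = |Γ|²·P_inc = 51 mW, P_del = (1 − |Γ|²)·P_inc = 736 mW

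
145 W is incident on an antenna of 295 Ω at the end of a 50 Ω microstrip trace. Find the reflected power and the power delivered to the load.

Γ = (295 − 50)/(295 + 50) = 0.71
|Γ|² = 0.504
P_refl = |Γ|²·P_inc = 73.1 W, P_del = (1 − |Γ|²)·P_inc = 71.9 W

P_reflected ≈ 73.1 W; P_delivered ≈ 71.9 W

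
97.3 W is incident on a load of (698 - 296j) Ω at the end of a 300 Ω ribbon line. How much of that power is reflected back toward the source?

P_reflected ≈ 22.1 W

|Γ| = |(398 − j296)/(998 − j296)| = 0.476
|Γ|² = 0.227
P_refl = |Γ|²·P_inc = 22.1 W, P_del = (1 − |Γ|²)·P_inc = 75.2 W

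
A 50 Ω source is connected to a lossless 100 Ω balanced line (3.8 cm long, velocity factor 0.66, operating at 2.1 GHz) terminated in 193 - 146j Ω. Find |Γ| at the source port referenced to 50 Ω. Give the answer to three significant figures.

λ = v/f = 0.66·c / 2.1 GHz = 0.0943 m
βl = 2π·l/λ = 2π × 0.403 = 145°
tan(βl) = -0.698
Z_in = Z_0·(Z_L + jZ_0·tanβl)/(Z_0 + jZ_L·tanβl) = 158 + j146 Ω
Γ_s = (Z_in − Z_s)/(Z_in + Z_s) = (108 + j146)/(208 + j146), |Γ_s| = 0.714

|Γ| ≈ 0.714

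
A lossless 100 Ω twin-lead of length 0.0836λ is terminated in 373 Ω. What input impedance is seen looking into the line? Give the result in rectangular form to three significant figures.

Z_in ≈ 87.8 − j132 Ω

βl = 2π × 0.0836 = 30.1°
tan(βl) = tan(30.1°) = 0.58
Z_in = Z_0·(Z_L + jZ_0·tanβl)/(Z_0 + jZ_L·tanβl)
     = 100·(373 + j58)/(100 + j216)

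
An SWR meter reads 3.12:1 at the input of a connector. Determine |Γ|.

|Γ| ≈ 0.515

|Γ| = (S − 1)/(S + 1) = (3.12 − 1)/(3.12 + 1) = 2.12/4.12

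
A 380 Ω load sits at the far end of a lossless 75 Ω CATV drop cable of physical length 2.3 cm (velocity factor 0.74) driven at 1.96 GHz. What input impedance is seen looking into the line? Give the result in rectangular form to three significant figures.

λ = v/f = 0.74·c / 1.96 GHz = 0.113 m
βl = 2π·l/λ = 2π × 0.203 = 73.1°
tan(βl) = tan(73.1°) = 3.29
Z_in = Z_0·(Z_L + jZ_0·tanβl)/(Z_0 + jZ_L·tanβl)
     = 75·(380 + j247)/(75 + j1250)

Z_in ≈ 16.1 − j21.8 Ω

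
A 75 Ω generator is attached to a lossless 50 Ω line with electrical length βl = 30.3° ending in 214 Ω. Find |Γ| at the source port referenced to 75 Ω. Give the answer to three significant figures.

tan(βl) = 0.584
Z_in = Z_0·(Z_L + jZ_0·tanβl)/(Z_0 + jZ_L·tanβl) = 39.6 − j69.7 Ω
Γ_s = (Z_in − Z_s)/(Z_in + Z_s) = (-35.4 − j69.7)/(115 − j69.7), |Γ_s| = 0.583

|Γ| ≈ 0.583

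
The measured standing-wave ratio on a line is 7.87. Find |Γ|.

|Γ| = (S − 1)/(S + 1) = (7.87 − 1)/(7.87 + 1) = 6.87/8.87

|Γ| ≈ 0.775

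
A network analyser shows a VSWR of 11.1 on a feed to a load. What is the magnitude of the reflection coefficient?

|Γ| = (S − 1)/(S + 1) = (11.1 − 1)/(11.1 + 1) = 10.1/12.1

|Γ| ≈ 0.835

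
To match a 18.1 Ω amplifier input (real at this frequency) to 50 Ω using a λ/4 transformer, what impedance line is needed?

Z_qwt = √(Z_0·R_L) = √(50 × 18.1) = √905

Z_qwt ≈ 30.1 Ω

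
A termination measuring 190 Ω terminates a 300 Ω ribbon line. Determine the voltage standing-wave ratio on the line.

VSWR ≈ 1.58

For a purely resistive load, VSWR = R_L/Z_0 or Z_0/R_L (whichever > 1) = 300/190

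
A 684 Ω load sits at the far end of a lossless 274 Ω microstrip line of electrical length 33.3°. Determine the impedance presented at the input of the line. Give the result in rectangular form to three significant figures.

Z_in ≈ 265 − j255 Ω

tan(βl) = tan(33.3°) = 0.657
Z_in = Z_0·(Z_L + jZ_0·tanβl)/(Z_0 + jZ_L·tanβl)
     = 274·(684 + j180)/(274 + j449)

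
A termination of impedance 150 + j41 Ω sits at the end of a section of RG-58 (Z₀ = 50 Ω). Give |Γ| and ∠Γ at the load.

Γ ≈ 0.529 ∠ 10.7°

Γ = (Z_L − Z_0)/(Z_L + Z_0) = (100 + j41)/(200 + j41)
|Γ| = 108/204 = 0.529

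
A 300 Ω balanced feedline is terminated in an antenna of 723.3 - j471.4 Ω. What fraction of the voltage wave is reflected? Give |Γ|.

Γ = (Z_L − Z_0)/(Z_L + Z_0) = (423.3 − j471.4)/(1023 − j471.4)
|Γ| = 634/1130

|Γ| ≈ 0.562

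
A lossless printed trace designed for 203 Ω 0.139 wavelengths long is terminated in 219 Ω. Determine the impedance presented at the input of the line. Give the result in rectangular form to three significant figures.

Z_in ≈ 200 − j14.9 Ω

βl = 2π × 0.139 = 50°
tan(βl) = tan(50°) = 1.19
Z_in = Z_0·(Z_L + jZ_0·tanβl)/(Z_0 + jZ_L·tanβl)
     = 203·(219 + j242)/(203 + j261)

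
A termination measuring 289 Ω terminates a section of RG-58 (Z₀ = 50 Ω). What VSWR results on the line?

Γ = (289 − 50)/(289 + 50) = 0.705
VSWR = (1 + 0.705)/(1 − 0.705)

VSWR ≈ 5.78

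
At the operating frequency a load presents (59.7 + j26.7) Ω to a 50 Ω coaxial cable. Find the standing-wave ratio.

Γ = (Z_L − Z_0)/(Z_L + Z_0) = (9.7 + j26.7)/(109.7 + j26.7)
|Γ| = 28.4/113 = 0.252
VSWR = (1 + |Γ|)/(1 − |Γ|) = 1.25/0.748

VSWR ≈ 1.67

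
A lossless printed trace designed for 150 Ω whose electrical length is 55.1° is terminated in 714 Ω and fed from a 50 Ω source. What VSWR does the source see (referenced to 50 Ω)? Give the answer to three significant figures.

tan(βl) = 1.43
Z_in = Z_0·(Z_L + jZ_0·tanβl)/(Z_0 + jZ_L·tanβl) = 45.9 − j97.9 Ω
Γ_s = (Z_in − Z_s)/(Z_in + Z_s) = (-4.14 − j97.9)/(95.9 − j97.9), |Γ_s| = 0.715
VSWR = (1 + |Γ_s|)/(1 − |Γ_s|)

VSWR ≈ 6.02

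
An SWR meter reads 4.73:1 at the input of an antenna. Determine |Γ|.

|Γ| = (S − 1)/(S + 1) = (4.73 − 1)/(4.73 + 1) = 3.73/5.73

|Γ| ≈ 0.651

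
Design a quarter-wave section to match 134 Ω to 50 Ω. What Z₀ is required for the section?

Z_qwt ≈ 81.9 Ω

Z_qwt = √(Z_0·R_L) = √(50 × 134) = √6700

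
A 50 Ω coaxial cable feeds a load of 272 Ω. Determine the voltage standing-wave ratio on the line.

Γ = (272 − 50)/(272 + 50) = 0.689
VSWR = (1 + 0.689)/(1 − 0.689)

VSWR ≈ 5.44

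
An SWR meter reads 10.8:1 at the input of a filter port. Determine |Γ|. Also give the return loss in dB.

|Γ| = (S − 1)/(S + 1) = (10.8 − 1)/(10.8 + 1) = 9.8/11.8
RL = −20·log₁₀|Γ| = −20·log₁₀(0.831)

|Γ| ≈ 0.831; return loss ≈ 1.61 dB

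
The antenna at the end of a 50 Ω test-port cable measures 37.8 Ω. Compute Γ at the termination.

Γ = (Z_L − Z_0)/(Z_L + Z_0) = (37.8 − 50)/(37.8 + 50) = -12.2/87.8

Γ = -0.139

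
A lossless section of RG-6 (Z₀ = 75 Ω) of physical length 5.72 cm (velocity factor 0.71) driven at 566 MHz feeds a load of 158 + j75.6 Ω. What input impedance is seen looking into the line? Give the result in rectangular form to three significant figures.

λ = v/f = 0.71·c / 566 MHz = 0.376 m
βl = 2π·l/λ = 2π × 0.152 = 54.7°
tan(βl) = tan(54.7°) = 1.41
Z_in = Z_0·(Z_L + jZ_0·tanβl)/(Z_0 + jZ_L·tanβl)
     = 75·(158 + j182)/(-31.8 + j223)

Z_in ≈ 52.4 − j60.5 Ω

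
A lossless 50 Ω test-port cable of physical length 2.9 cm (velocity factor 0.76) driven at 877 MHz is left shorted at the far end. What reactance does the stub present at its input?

λ = v/f = 0.76·c / 877 MHz = 0.26 m
βl = 2π·l/λ = 2π × 0.112 = 40.2°
tan(βl) = 0.844
For a shorted stub, Z_in = jZ_0·tan(βl)

X_in ≈ 42.2 Ω (inductive)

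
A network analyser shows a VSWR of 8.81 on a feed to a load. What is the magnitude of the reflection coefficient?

|Γ| = (S − 1)/(S + 1) = (8.81 − 1)/(8.81 + 1) = 7.81/9.81

|Γ| ≈ 0.796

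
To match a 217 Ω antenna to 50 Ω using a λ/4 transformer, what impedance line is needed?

Z_qwt ≈ 104 Ω

Z_qwt = √(Z_0·R_L) = √(50 × 217) = √10850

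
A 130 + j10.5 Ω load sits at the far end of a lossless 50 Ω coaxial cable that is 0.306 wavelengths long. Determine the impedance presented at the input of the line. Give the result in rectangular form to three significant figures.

βl = 2π × 0.306 = 110°
tan(βl) = tan(110°) = -2.72
Z_in = Z_0·(Z_L + jZ_0·tanβl)/(Z_0 + jZ_L·tanβl)
     = 50·(130 − j126)/(78.6 − j354)

Z_in ≈ 20.8 + j13.7 Ω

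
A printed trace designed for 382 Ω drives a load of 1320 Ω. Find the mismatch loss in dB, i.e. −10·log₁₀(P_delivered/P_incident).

Γ = (1320 − 382)/(1320 + 382) = 0.551
|Γ|² = 0.304, so P_del/P_inc = 1 − |Γ|² = 0.696
ML = −10·log₁₀(1 − |Γ|²)

mismatch loss ≈ 1.57 dB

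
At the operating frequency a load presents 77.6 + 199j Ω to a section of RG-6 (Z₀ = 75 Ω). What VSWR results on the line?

VSWR ≈ 8.69

Γ = (Z_L − Z_0)/(Z_L + Z_0) = (2.6 + j199)/(152.6 + j199)
|Γ| = 199/251 = 0.794
VSWR = (1 + |Γ|)/(1 − |Γ|) = 1.79/0.206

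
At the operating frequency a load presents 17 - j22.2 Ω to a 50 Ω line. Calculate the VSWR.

Γ = (Z_L − Z_0)/(Z_L + Z_0) = (-33 − j22.2)/(67 − j22.2)
|Γ| = 39.8/70.6 = 0.563
VSWR = (1 + |Γ|)/(1 − |Γ|) = 1.56/0.437

VSWR ≈ 3.58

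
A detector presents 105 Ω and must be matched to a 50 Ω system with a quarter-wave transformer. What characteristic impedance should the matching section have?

Z_qwt = √(Z_0·R_L) = √(50 × 105) = √5250

Z_qwt ≈ 72.5 Ω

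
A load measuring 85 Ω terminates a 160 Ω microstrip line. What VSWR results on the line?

VSWR ≈ 1.88

For a purely resistive load, VSWR = R_L/Z_0 or Z_0/R_L (whichever > 1) = 160/85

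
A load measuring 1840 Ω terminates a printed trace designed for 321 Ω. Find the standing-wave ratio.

VSWR ≈ 5.73

For a purely resistive load, VSWR = R_L/Z_0 or Z_0/R_L (whichever > 1) = 1840/321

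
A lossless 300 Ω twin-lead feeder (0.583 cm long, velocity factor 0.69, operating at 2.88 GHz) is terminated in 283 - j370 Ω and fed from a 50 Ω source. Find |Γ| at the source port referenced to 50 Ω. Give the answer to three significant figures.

|Γ| ≈ 0.743

λ = v/f = 0.69·c / 2.88 GHz = 0.0719 m
βl = 2π·l/λ = 2π × 0.0811 = 29.2°
tan(βl) = 0.559
Z_in = Z_0·(Z_L + jZ_0·tanβl)/(Z_0 + jZ_L·tanβl) = 119 − j157 Ω
Γ_s = (Z_in − Z_s)/(Z_in + Z_s) = (68.6 − j157)/(169 − j157), |Γ_s| = 0.743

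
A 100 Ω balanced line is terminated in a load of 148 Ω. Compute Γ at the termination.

Γ = (Z_L − Z_0)/(Z_L + Z_0) = (148 − 100)/(148 + 100) = 48/248

Γ = 0.194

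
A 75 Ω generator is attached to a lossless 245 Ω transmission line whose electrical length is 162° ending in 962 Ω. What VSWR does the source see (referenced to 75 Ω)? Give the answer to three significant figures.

tan(βl) = -0.325
Z_in = Z_0·(Z_L + jZ_0·tanβl)/(Z_0 + jZ_L·tanβl) = 405 + j437 Ω
Γ_s = (Z_in − Z_s)/(Z_in + Z_s) = (330 + j437)/(480 + j437), |Γ_s| = 0.844
VSWR = (1 + |Γ_s|)/(1 − |Γ_s|)

VSWR ≈ 11.8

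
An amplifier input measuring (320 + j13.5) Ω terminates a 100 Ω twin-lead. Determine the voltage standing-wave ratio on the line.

Γ = (Z_L − Z_0)/(Z_L + Z_0) = (220 + j13.5)/(420 + j13.5)
|Γ| = 220/420 = 0.525
VSWR = (1 + |Γ|)/(1 − |Γ|) = 1.52/0.475

VSWR ≈ 3.21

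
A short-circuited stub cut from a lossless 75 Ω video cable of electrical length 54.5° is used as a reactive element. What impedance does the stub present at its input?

Z_in ≈ +j105 Ω

tan(βl) = 1.4
For a short-circuited stub, Z_in = jZ_0·tan(βl)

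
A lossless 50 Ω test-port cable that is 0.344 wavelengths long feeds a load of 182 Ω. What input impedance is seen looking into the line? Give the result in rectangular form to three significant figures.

Z_in ≈ 19.3 + j30 Ω

βl = 2π × 0.344 = 124°
tan(βl) = tan(124°) = -1.49
Z_in = Z_0·(Z_L + jZ_0·tanβl)/(Z_0 + jZ_L·tanβl)
     = 50·(182 − j74.6)/(50 − j271)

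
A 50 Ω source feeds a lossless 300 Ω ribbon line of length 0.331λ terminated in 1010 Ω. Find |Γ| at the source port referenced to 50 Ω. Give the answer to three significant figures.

βl = 2π × 0.331 = 119°
tan(βl) = -1.79
Z_in = Z_0·(Z_L + jZ_0·tanβl)/(Z_0 + jZ_L·tanβl) = 114 + j149 Ω
Γ_s = (Z_in − Z_s)/(Z_in + Z_s) = (63.7 + j149)/(164 + j149), |Γ_s| = 0.731

|Γ| ≈ 0.731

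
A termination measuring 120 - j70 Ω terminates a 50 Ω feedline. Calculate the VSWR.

Γ = (Z_L − Z_0)/(Z_L + Z_0) = (70 − j70)/(170 − j70)
|Γ| = 99/184 = 0.538
VSWR = (1 + |Γ|)/(1 − |Γ|) = 1.54/0.462

VSWR ≈ 3.33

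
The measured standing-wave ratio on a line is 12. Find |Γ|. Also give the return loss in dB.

|Γ| = (S − 1)/(S + 1) = (12 − 1)/(12 + 1) = 11/13
RL = −20·log₁₀|Γ| = −20·log₁₀(0.846)

|Γ| ≈ 0.846; return loss ≈ 1.45 dB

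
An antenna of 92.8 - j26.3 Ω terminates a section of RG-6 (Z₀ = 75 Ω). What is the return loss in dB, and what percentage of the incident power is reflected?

RL ≈ 14.6 dB; 3.5% of incident power reflected

Γ = (17.8 − j26.3)/(167.8 − j26.3), |Γ| = 0.187
RL = −20·log₁₀(0.187) = 14.6 dB
P_refl/P_inc = |Γ|² = 0.035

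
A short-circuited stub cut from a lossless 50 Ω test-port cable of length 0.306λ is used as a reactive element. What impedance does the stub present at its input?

Z_in ≈ −j136 Ω

βl = 2π × 0.306 = 110°
tan(βl) = -2.72
For a short-circuited stub, Z_in = jZ_0·tan(βl)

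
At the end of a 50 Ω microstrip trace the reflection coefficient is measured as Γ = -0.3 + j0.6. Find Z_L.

Z_L = Z_0·(1 + Γ)/(1 − Γ) = 50·(0.7 + j0.6)/(1.3 − j0.6)

Z_L ≈ 13.4 + j29.3 Ω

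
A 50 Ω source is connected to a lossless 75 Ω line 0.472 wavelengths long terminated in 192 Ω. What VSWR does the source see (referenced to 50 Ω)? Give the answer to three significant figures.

βl = 2π × 0.472 = 170°
tan(βl) = -0.178
Z_in = Z_0·(Z_L + jZ_0·tanβl)/(Z_0 + jZ_L·tanβl) = 164 + j61.3 Ω
Γ_s = (Z_in − Z_s)/(Z_in + Z_s) = (114 + j61.3)/(214 + j61.3), |Γ_s| = 0.582
VSWR = (1 + |Γ_s|)/(1 − |Γ_s|)

VSWR ≈ 3.78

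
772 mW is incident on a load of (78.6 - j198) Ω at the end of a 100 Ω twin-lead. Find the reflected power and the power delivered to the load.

|Γ| = |(-21.4 − j198)/(178.6 − j198)| = 0.747
|Γ|² = 0.558
P_refl = |Γ|²·P_inc = 431 mW, P_del = (1 − |Γ|²)·P_inc = 341 mW

P_reflected ≈ 431 mW; P_delivered ≈ 341 mW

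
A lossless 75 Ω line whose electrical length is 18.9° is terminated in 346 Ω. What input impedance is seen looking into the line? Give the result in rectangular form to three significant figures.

tan(βl) = tan(18.9°) = 0.342
Z_in = Z_0·(Z_L + jZ_0·tanβl)/(Z_0 + jZ_L·tanβl)
     = 75·(346 + j25.7)/(75 + j118)

Z_in ≈ 111 − j149 Ω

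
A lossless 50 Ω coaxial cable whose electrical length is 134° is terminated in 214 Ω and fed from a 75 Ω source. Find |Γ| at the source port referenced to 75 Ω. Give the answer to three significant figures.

tan(βl) = -1.04
Z_in = Z_0·(Z_L + jZ_0·tanβl)/(Z_0 + jZ_L·tanβl) = 21.5 + j43.4 Ω
Γ_s = (Z_in − Z_s)/(Z_in + Z_s) = (-53.5 + j43.4)/(96.5 + j43.4), |Γ_s| = 0.651

|Γ| ≈ 0.651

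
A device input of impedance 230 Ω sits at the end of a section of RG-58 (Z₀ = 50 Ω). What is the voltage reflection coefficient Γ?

Γ = 0.643

Γ = (Z_L − Z_0)/(Z_L + Z_0) = (230 − 50)/(230 + 50) = 180/280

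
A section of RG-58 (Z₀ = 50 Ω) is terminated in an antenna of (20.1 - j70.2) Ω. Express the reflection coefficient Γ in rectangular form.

Γ ≈ 0.288 − j0.713

Γ = (Z_L − Z_0)/(Z_L + Z_0) = (-29.9 − j70.2)/(70.1 − j70.2)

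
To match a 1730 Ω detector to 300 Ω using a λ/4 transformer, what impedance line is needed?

Z_qwt = √(Z_0·R_L) = √(300 × 1730) = √519000

Z_qwt ≈ 720 Ω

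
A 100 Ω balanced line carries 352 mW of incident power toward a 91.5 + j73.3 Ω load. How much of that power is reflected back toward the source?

P_reflected ≈ 45.6 mW

|Γ| = |(-8.5 + j73.3)/(191.5 + j73.3)| = 0.36
|Γ|² = 0.13
P_refl = |Γ|²·P_inc = 45.6 mW, P_del = (1 − |Γ|²)·P_inc = 306 mW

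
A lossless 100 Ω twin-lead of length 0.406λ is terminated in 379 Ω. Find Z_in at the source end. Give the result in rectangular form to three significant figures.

Z_in ≈ 73.7 + j120 Ω

βl = 2π × 0.406 = 146°
tan(βl) = tan(146°) = -0.67
Z_in = Z_0·(Z_L + jZ_0·tanβl)/(Z_0 + jZ_L·tanβl)
     = 100·(379 − j67)/(100 − j254)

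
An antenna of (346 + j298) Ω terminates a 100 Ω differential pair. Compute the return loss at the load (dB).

Γ = (246 + j298)/(446 + j298), |Γ| = 0.72
RL = −20·log₁₀|Γ| = −20·log₁₀(0.72)

RL ≈ 2.85 dB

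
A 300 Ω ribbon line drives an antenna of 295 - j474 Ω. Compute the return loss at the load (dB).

Γ = (-5 − j474)/(595 − j474), |Γ| = 0.623
RL = −20·log₁₀|Γ| = −20·log₁₀(0.623)

RL ≈ 4.11 dB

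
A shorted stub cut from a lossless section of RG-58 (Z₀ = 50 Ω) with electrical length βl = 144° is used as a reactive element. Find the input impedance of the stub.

tan(βl) = -0.727
For a shorted stub, Z_in = jZ_0·tan(βl)

Z_in ≈ −j36.3 Ω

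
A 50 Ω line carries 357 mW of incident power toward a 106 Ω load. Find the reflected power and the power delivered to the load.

Γ = (106 − 50)/(106 + 50) = 0.359
|Γ|² = 0.129
P_refl = |Γ|²·P_inc = 46 mW, P_del = (1 − |Γ|²)·P_inc = 311 mW

P_reflected ≈ 46 mW; P_delivered ≈ 311 mW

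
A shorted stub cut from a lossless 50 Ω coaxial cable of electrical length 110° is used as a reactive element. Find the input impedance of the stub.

tan(βl) = -2.75
For a shorted stub, Z_in = jZ_0·tan(βl)

Z_in ≈ −j137 Ω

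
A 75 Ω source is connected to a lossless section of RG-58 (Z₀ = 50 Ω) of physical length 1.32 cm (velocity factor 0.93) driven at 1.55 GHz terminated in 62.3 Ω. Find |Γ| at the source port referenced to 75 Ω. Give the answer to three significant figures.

λ = v/f = 0.93·c / 1.55 GHz = 0.18 m
βl = 2π·l/λ = 2π × 0.0733 = 26.4°
tan(βl) = 0.496
Z_in = Z_0·(Z_L + jZ_0·tanβl)/(Z_0 + jZ_L·tanβl) = 56.2 − j9.92 Ω
Γ_s = (Z_in − Z_s)/(Z_in + Z_s) = (-18.8 − j9.92)/(131 − j9.92), |Γ_s| = 0.162

|Γ| ≈ 0.162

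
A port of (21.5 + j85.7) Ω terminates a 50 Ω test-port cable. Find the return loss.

RL ≈ 1.84 dB

Γ = (-28.5 + j85.7)/(71.5 + j85.7), |Γ| = 0.809
RL = −20·log₁₀|Γ| = −20·log₁₀(0.809)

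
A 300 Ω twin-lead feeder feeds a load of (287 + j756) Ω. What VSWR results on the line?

VSWR ≈ 8.52

Γ = (Z_L − Z_0)/(Z_L + Z_0) = (-13 + j756)/(587 + j756)
|Γ| = 756/957 = 0.79
VSWR = (1 + |Γ|)/(1 − |Γ|) = 1.79/0.21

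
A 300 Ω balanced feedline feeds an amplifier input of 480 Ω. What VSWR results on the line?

VSWR ≈ 1.6

Γ = (480 − 300)/(480 + 300) = 0.231
VSWR = (1 + 0.231)/(1 − 0.231)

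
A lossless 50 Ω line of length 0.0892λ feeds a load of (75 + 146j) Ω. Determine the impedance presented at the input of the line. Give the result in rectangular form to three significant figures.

βl = 2π × 0.0892 = 32.1°
tan(βl) = tan(32.1°) = 0.628
Z_in = Z_0·(Z_L + jZ_0·tanβl)/(Z_0 + jZ_L·tanβl)
     = 50·(75 + j177)/(-41.6 + j47.1)

Z_in ≈ 66.2 − j138 Ω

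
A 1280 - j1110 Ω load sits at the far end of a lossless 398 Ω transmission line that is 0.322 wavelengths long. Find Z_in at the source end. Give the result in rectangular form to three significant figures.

βl = 2π × 0.322 = 116°
tan(βl) = tan(116°) = -2.06
Z_in = Z_0·(Z_L + jZ_0·tanβl)/(Z_0 + jZ_L·tanβl)
     = 398·(1280 − j1930)/(-1890 − j2630)

Z_in ≈ 101 + j266 Ω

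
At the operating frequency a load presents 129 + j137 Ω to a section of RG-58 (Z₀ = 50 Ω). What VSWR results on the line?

Γ = (Z_L − Z_0)/(Z_L + Z_0) = (79 + j137)/(179 + j137)
|Γ| = 158/225 = 0.702
VSWR = (1 + |Γ|)/(1 − |Γ|) = 1.7/0.298

VSWR ≈ 5.7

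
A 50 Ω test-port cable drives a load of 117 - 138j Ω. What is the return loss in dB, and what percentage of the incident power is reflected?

RL ≈ 3 dB; 50.1% of incident power reflected

Γ = (67 − j138)/(167 − j138), |Γ| = 0.708
RL = −20·log₁₀(0.708) = 3 dB
P_refl/P_inc = |Γ|² = 0.501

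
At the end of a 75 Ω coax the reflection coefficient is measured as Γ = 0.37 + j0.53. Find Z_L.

Z_L = Z_0·(1 + Γ)/(1 − Γ) = 75·(1.37 + j0.53)/(0.63 − j0.53)

Z_L ≈ 64.4 + j117 Ω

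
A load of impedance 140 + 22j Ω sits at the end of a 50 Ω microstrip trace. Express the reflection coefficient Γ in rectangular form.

Γ = (Z_L − Z_0)/(Z_L + Z_0) = (90 + j22)/(190 + j22)

Γ ≈ 0.481 + j0.0601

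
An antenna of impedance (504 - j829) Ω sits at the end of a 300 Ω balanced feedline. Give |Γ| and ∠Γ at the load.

Γ ≈ 0.739 ∠ -30.3°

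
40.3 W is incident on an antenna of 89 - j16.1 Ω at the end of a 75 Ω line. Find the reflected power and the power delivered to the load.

P_reflected ≈ 0.676 W; P_delivered ≈ 39.6 W

|Γ| = |(14 − j16.1)/(164 − j16.1)| = 0.129
|Γ|² = 0.0168
P_refl = |Γ|²·P_inc = 0.676 W, P_del = (1 − |Γ|²)·P_inc = 39.6 W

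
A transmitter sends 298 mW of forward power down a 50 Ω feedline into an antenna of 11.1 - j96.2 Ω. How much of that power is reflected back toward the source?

P_reflected ≈ 247 mW

|Γ| = |(-38.9 − j96.2)/(61.1 − j96.2)| = 0.911
|Γ|² = 0.829
P_refl = |Γ|²·P_inc = 247 mW, P_del = (1 − |Γ|²)·P_inc = 50.9 mW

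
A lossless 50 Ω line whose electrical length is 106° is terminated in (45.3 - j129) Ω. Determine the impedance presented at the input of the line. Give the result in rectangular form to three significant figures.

tan(βl) = tan(106°) = -3.49
Z_in = Z_0·(Z_L + jZ_0·tanβl)/(Z_0 + jZ_L·tanβl)
     = 50·(45.3 − j303)/(-400 − j158)

Z_in ≈ 8.06 + j34.7 Ω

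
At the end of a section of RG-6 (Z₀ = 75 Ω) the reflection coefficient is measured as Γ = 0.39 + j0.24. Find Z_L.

Z_L ≈ 138 + j83.8 Ω

Z_L = Z_0·(1 + Γ)/(1 − Γ) = 75·(1.39 + j0.24)/(0.61 − j0.24)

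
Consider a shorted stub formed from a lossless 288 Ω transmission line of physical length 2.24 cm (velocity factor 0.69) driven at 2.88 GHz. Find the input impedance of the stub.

Z_in ≈ −j706 Ω

λ = v/f = 0.69·c / 2.88 GHz = 0.0719 m
βl = 2π·l/λ = 2π × 0.312 = 112°
tan(βl) = -2.45
For a shorted stub, Z_in = jZ_0·tan(βl)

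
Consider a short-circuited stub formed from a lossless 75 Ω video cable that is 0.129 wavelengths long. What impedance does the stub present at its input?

βl = 2π × 0.129 = 46.4°
tan(βl) = 1.05
For a short-circuited stub, Z_in = jZ_0·tan(βl)

Z_in ≈ +j78.9 Ω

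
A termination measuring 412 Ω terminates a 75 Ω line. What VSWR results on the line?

VSWR ≈ 5.49

For a purely resistive load, VSWR = R_L/Z_0 or Z_0/R_L (whichever > 1) = 412/75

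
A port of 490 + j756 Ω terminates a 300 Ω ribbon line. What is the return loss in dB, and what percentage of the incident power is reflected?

RL ≈ 2.94 dB; 50.8% of incident power reflected

Γ = (190 + j756)/(790 + j756), |Γ| = 0.713
RL = −20·log₁₀(0.713) = 2.94 dB
P_refl/P_inc = |Γ|² = 0.508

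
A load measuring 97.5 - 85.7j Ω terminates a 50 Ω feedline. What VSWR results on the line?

VSWR ≈ 3.7

Γ = (Z_L − Z_0)/(Z_L + Z_0) = (47.5 − j85.7)/(147.5 − j85.7)
|Γ| = 98/171 = 0.574
VSWR = (1 + |Γ|)/(1 − |Γ|) = 1.57/0.426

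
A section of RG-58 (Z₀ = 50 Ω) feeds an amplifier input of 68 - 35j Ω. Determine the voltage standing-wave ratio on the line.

Γ = (Z_L − Z_0)/(Z_L + Z_0) = (18 − j35)/(118 − j35)
|Γ| = 39.4/123 = 0.32
VSWR = (1 + |Γ|)/(1 − |Γ|) = 1.32/0.68

VSWR ≈ 1.94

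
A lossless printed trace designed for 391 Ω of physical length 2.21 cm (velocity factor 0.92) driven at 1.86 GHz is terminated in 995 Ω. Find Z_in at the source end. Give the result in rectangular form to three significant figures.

Z_in ≈ 219 − j225 Ω

λ = v/f = 0.92·c / 1.86 GHz = 0.148 m
βl = 2π·l/λ = 2π × 0.149 = 53.6°
tan(βl) = tan(53.6°) = 1.36
Z_in = Z_0·(Z_L + jZ_0·tanβl)/(Z_0 + jZ_L·tanβl)
     = 391·(995 + j531)/(391 + j1350)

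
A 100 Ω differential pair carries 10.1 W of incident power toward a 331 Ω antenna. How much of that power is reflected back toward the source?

P_reflected ≈ 2.9 W

Γ = (331 − 100)/(331 + 100) = 0.536
|Γ|² = 0.287
P_refl = |Γ|²·P_inc = 2.9 W, P_del = (1 − |Γ|²)·P_inc = 7.2 W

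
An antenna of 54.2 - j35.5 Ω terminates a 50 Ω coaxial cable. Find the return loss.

Γ = (4.2 − j35.5)/(104.2 − j35.5), |Γ| = 0.325
RL = −20·log₁₀|Γ| = −20·log₁₀(0.325)

RL ≈ 9.77 dB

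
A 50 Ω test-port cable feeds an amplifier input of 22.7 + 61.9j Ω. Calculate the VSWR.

Γ = (Z_L − Z_0)/(Z_L + Z_0) = (-27.3 + j61.9)/(72.7 + j61.9)
|Γ| = 67.7/95.5 = 0.709
VSWR = (1 + |Γ|)/(1 − |Γ|) = 1.71/0.291

VSWR ≈ 5.86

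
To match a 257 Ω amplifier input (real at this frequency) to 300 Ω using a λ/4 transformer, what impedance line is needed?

Z_qwt ≈ 278 Ω

Z_qwt = √(Z_0·R_L) = √(300 × 257) = √77100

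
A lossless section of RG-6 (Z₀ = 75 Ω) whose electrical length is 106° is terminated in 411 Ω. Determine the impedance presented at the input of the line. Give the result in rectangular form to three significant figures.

tan(βl) = tan(106°) = -3.49
Z_in = Z_0·(Z_L + jZ_0·tanβl)/(Z_0 + jZ_L·tanβl)
     = 75·(411 − j262)/(75 − j1430)

Z_in ≈ 14.8 + j20.7 Ω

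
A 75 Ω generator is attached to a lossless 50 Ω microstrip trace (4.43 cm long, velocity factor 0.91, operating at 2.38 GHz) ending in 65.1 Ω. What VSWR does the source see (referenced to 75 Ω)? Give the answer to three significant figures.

λ = v/f = 0.91·c / 2.38 GHz = 0.115 m
βl = 2π·l/λ = 2π × 0.386 = 139°
tan(βl) = -0.868
Z_in = Z_0·(Z_L + jZ_0·tanβl)/(Z_0 + jZ_L·tanβl) = 50.1 + j13.2 Ω
Γ_s = (Z_in − Z_s)/(Z_in + Z_s) = (-24.9 + j13.2)/(125 + j13.2), |Γ_s| = 0.224
VSWR = (1 + |Γ_s|)/(1 − |Γ_s|)

VSWR ≈ 1.58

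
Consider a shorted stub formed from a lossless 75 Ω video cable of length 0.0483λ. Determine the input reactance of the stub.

X_in ≈ 23.5 Ω (inductive)

βl = 2π × 0.0483 = 17.4°
tan(βl) = 0.313
For a shorted stub, Z_in = jZ_0·tan(βl)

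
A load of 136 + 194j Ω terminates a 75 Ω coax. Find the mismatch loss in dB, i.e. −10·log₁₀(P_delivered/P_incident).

Γ = (61 + j194)/(211 + j194), |Γ| = 0.709
|Γ|² = 0.503, so P_del/P_inc = 1 − |Γ|² = 0.497
ML = −10·log₁₀(1 − |Γ|²)

mismatch loss ≈ 3.04 dB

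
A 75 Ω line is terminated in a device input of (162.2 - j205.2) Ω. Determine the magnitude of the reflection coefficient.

Γ = (Z_L − Z_0)/(Z_L + Z_0) = (87.2 − j205.2)/(237.2 − j205.2)
|Γ| = 223/314

|Γ| ≈ 0.711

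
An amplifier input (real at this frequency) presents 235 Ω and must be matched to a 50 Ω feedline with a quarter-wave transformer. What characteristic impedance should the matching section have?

Z_qwt = √(Z_0·R_L) = √(50 × 235) = √11750

Z_qwt ≈ 108 Ω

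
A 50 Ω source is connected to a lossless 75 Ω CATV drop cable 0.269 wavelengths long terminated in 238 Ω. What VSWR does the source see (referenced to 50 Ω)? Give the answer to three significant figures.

βl = 2π × 0.269 = 96.8°
tan(βl) = -8.34
Z_in = Z_0·(Z_L + jZ_0·tanβl)/(Z_0 + jZ_L·tanβl) = 23.9 + j8.09 Ω
Γ_s = (Z_in − Z_s)/(Z_in + Z_s) = (-26.1 + j8.09)/(73.9 + j8.09), |Γ_s| = 0.367
VSWR = (1 + |Γ_s|)/(1 − |Γ_s|)

VSWR ≈ 2.16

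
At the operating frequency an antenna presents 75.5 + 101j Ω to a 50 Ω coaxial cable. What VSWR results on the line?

Γ = (Z_L − Z_0)/(Z_L + Z_0) = (25.5 + j101)/(125.5 + j101)
|Γ| = 104/161 = 0.647
VSWR = (1 + |Γ|)/(1 − |Γ|) = 1.65/0.353

VSWR ≈ 4.66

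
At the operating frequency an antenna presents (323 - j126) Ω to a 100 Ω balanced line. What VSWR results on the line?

VSWR ≈ 3.77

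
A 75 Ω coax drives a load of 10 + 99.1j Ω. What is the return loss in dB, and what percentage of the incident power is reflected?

RL ≈ 0.841 dB; 82.4% of incident power reflected

Γ = (-65 + j99.1)/(85 + j99.1), |Γ| = 0.908
RL = −20·log₁₀(0.908) = 0.841 dB
P_refl/P_inc = |Γ|² = 0.824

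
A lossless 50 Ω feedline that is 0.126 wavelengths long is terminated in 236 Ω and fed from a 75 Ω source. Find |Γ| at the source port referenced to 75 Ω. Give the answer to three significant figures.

βl = 2π × 0.126 = 45.4°
tan(βl) = 1.01
Z_in = Z_0·(Z_L + jZ_0·tanβl)/(Z_0 + jZ_L·tanβl) = 20 − j45.2 Ω
Γ_s = (Z_in − Z_s)/(Z_in + Z_s) = (-55 − j45.2)/(95 − j45.2), |Γ_s| = 0.676

|Γ| ≈ 0.676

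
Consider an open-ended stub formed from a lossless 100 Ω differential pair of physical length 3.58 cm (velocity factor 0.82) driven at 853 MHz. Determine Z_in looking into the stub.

λ = v/f = 0.82·c / 853 MHz = 0.288 m
βl = 2π·l/λ = 2π × 0.124 = 44.7°
tan(βl) = 0.989
For an open-ended stub, Z_in = −jZ_0·cot(βl) = −jZ_0/tan(βl)

Z_in ≈ −j101 Ω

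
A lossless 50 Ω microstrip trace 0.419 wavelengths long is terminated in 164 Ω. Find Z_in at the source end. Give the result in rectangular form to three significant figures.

Z_in ≈ 49.4 + j62.6 Ω

βl = 2π × 0.419 = 151°
tan(βl) = tan(151°) = -0.558
Z_in = Z_0·(Z_L + jZ_0·tanβl)/(Z_0 + jZ_L·tanβl)
     = 50·(164 − j27.9)/(50 − j91.5)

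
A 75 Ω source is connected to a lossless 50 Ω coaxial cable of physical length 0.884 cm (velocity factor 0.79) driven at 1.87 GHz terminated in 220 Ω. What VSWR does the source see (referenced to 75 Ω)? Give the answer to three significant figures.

VSWR ≈ 3.62

λ = v/f = 0.79·c / 1.87 GHz = 0.127 m
βl = 2π·l/λ = 2π × 0.0698 = 25.1°
tan(βl) = 0.469
Z_in = Z_0·(Z_L + jZ_0·tanβl)/(Z_0 + jZ_L·tanβl) = 51.1 − j81.9 Ω
Γ_s = (Z_in − Z_s)/(Z_in + Z_s) = (-23.9 − j81.9)/(126 − j81.9), |Γ_s| = 0.568
VSWR = (1 + |Γ_s|)/(1 − |Γ_s|)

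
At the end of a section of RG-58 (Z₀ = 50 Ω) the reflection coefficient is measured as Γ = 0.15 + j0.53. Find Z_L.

Z_L = Z_0·(1 + Γ)/(1 − Γ) = 50·(1.15 + j0.53)/(0.85 − j0.53)

Z_L ≈ 34.7 + j52.8 Ω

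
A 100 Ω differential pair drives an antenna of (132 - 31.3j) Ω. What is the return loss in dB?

RL ≈ 14.4 dB

Γ = (32 − j31.3)/(232 − j31.3), |Γ| = 0.191
RL = −20·log₁₀|Γ| = −20·log₁₀(0.191)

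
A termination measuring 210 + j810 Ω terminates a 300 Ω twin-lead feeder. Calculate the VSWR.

VSWR ≈ 12.5

Γ = (Z_L − Z_0)/(Z_L + Z_0) = (-90 + j810)/(510 + j810)
|Γ| = 815/957 = 0.851
VSWR = (1 + |Γ|)/(1 − |Γ|) = 1.85/0.149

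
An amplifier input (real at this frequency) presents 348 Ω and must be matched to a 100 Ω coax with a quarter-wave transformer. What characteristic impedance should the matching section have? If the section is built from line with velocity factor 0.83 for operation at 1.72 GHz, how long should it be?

Z_qwt = √(Z_0·R_L) = √(100 × 348) = √34800
λ = 0.83·c/f = 0.145 m, so l = λ/4 = 0.0362 m

Z_qwt ≈ 187 Ω; length ≈ 3.62 cm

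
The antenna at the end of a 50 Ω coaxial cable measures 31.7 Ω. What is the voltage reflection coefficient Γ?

Γ = (Z_L − Z_0)/(Z_L + Z_0) = (31.7 − 50)/(31.7 + 50) = -18.3/81.7

Γ = -0.224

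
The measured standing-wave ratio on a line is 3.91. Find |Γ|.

|Γ| = (S − 1)/(S + 1) = (3.91 − 1)/(3.91 + 1) = 2.91/4.91

|Γ| ≈ 0.593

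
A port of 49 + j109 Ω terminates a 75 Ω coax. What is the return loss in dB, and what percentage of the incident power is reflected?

Γ = (-26 + j109)/(124 + j109), |Γ| = 0.679
RL = −20·log₁₀(0.679) = 3.37 dB
P_refl/P_inc = |Γ|² = 0.461

RL ≈ 3.37 dB; 46.1% of incident power reflected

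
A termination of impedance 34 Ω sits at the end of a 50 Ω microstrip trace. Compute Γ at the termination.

Γ = -0.19

Γ = (Z_L − Z_0)/(Z_L + Z_0) = (34 − 50)/(34 + 50) = -16/84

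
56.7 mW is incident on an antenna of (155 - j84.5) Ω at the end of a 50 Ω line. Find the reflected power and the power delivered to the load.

|Γ| = |(105 − j84.5)/(205 − j84.5)| = 0.608
|Γ|² = 0.369
P_refl = |Γ|²·P_inc = 20.9 mW, P_del = (1 − |Γ|²)·P_inc = 35.8 mW

P_reflected ≈ 20.9 mW; P_delivered ≈ 35.8 mW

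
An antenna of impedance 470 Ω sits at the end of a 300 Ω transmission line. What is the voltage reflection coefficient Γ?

Γ = 0.221

Γ = (Z_L − Z_0)/(Z_L + Z_0) = (470 − 300)/(470 + 300) = 170/770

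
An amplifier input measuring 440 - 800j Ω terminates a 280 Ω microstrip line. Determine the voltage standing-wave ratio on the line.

Γ = (Z_L − Z_0)/(Z_L + Z_0) = (160 − j800)/(720 − j800)
|Γ| = 816/1080 = 0.758
VSWR = (1 + |Γ|)/(1 − |Γ|) = 1.76/0.242

VSWR ≈ 7.26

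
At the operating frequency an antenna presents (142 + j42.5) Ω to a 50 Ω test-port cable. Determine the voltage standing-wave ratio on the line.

Γ = (Z_L − Z_0)/(Z_L + Z_0) = (92 + j42.5)/(192 + j42.5)
|Γ| = 101/197 = 0.515
VSWR = (1 + |Γ|)/(1 − |Γ|) = 1.52/0.485

VSWR ≈ 3.13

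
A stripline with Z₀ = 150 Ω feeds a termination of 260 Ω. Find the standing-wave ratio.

Γ = (260 − 150)/(260 + 150) = 0.268
VSWR = (1 + 0.268)/(1 − 0.268)

VSWR ≈ 1.73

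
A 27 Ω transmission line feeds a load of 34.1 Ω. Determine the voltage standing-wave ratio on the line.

VSWR ≈ 1.26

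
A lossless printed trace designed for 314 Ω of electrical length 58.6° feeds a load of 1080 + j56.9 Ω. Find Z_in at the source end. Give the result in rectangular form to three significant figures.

Z_in ≈ 123 − j176 Ω

tan(βl) = tan(58.6°) = 1.64
Z_in = Z_0·(Z_L + jZ_0·tanβl)/(Z_0 + jZ_L·tanβl)
     = 314·(1080 + j571)/(221 + j1770)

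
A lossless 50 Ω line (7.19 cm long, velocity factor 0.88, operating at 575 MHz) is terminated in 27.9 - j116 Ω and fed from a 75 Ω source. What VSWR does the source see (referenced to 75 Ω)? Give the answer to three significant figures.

VSWR ≈ 17.5

λ = v/f = 0.88·c / 575 MHz = 0.459 m
βl = 2π·l/λ = 2π × 0.157 = 56.4°
tan(βl) = 1.5
Z_in = Z_0·(Z_L + jZ_0·tanβl)/(Z_0 + jZ_L·tanβl) = 4.36 − j9.91 Ω
Γ_s = (Z_in − Z_s)/(Z_in + Z_s) = (-70.6 − j9.91)/(79.4 − j9.91), |Γ_s| = 0.892
VSWR = (1 + |Γ_s|)/(1 − |Γ_s|)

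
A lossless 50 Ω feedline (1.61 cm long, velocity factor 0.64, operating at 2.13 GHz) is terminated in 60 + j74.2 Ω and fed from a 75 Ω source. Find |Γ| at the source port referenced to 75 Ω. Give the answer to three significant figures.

λ = v/f = 0.64·c / 2.13 GHz = 0.0901 m
βl = 2π·l/λ = 2π × 0.179 = 64.3°
tan(βl) = 2.08
Z_in = Z_0·(Z_L + jZ_0·tanβl)/(Z_0 + jZ_L·tanβl) = 30.2 − j49.3 Ω
Γ_s = (Z_in − Z_s)/(Z_in + Z_s) = (-44.8 − j49.3)/(105 − j49.3), |Γ_s| = 0.573

|Γ| ≈ 0.573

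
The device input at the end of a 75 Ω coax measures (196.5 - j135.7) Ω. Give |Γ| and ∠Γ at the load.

Γ = (Z_L − Z_0)/(Z_L + Z_0) = (121.5 − j135.7)/(271.5 − j135.7)
|Γ| = 182/304 = 0.6

Γ ≈ 0.6 ∠ -21.6°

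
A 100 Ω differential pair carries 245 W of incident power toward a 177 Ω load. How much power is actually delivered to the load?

P_delivered ≈ 226 W

Γ = (177 − 100)/(177 + 100) = 0.278
|Γ|² = 0.0773
P_refl = |Γ|²·P_inc = 18.9 W, P_del = (1 − |Γ|²)·P_inc = 226 W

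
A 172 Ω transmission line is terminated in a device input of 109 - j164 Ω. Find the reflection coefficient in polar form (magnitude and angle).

Γ ≈ 0.54 ∠ -80.7°

Γ = (Z_L − Z_0)/(Z_L + Z_0) = (-63 − j164)/(281 − j164)
|Γ| = 176/325 = 0.54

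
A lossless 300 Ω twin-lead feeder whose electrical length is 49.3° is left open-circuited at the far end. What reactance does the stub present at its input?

X_in ≈ -258 Ω (capacitive)

tan(βl) = 1.16
For an open-circuited stub, Z_in = −jZ_0·cot(βl) = −jZ_0/tan(βl)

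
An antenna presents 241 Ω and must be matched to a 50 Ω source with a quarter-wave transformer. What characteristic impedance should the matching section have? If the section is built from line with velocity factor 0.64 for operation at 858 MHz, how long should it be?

Z_qwt ≈ 110 Ω; length ≈ 5.59 cm

Z_qwt = √(Z_0·R_L) = √(50 × 241) = √12050
λ = 0.64·c/f = 0.224 m, so l = λ/4 = 0.0559 m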